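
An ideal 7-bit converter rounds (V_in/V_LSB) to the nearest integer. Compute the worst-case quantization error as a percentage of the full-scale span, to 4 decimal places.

Rounding → worst-case error = ½ LSB = V_FS/2^8, so 100/256 = 0.390625 % of full scale.

0.3906 %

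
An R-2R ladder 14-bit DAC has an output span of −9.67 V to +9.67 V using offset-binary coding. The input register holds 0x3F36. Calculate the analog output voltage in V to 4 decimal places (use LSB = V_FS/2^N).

LSB = 19.34 V / 2^14 = 1.180 mV.
Code 0x3F36 = 16182 decimal.
V_out = (−9.67) + 16182 × 0.00118042 V = 9.43156 V.

9.4316 V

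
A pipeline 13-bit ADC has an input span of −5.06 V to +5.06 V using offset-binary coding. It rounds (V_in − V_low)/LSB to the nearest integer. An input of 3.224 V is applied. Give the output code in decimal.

code 6706

Full-scale span = 10.12 V; LSB = 10.12/2^13 = 1.235 mV.
(3.224 − (−5.06)) / 0.00123535 = 6705.783 LSBs.
Round → code 6706.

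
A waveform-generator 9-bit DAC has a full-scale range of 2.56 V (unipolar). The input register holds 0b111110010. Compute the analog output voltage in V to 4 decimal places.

LSB = 2.56 V / 2^9 = 5.000 mV.
Code 0b111110010 = 498 decimal.
V_out = 0 + 498 × 0.005 V = 2.49 V.

2.4900 V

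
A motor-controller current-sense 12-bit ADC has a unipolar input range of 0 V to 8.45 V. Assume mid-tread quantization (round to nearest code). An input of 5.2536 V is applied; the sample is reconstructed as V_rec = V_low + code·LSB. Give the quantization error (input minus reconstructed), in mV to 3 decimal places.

-0.831 mV

Step size: 8.45 V ÷ 2^12 = 2.063 mV.
(V_in − V_low)/LSB = (5.2536 − 0)/0.00206299 = 2546.5971 → code 2547 (round).
V_rec = 0 + 2547·0.00206299 = 5.2544312 V.
Difference: -0.000831152 V → -0.831 mV.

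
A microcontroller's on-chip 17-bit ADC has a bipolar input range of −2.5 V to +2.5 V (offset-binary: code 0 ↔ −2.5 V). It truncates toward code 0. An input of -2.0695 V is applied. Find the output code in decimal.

Full-scale span = 5 V; LSB = 5/2^17 = 38.15 µV.
(-2.0695 − (−2.5)) / 3.8147e-05 = 11285.299 LSBs.
Floor → code 11285.

code 11285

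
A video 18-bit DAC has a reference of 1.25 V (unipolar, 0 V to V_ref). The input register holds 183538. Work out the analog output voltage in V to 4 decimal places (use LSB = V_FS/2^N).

0.8752 V

LSB = 1.25 V / 2^18 = 4.77 µV.
V_out = 0 + 183538 × 4.76837e-06 V = 0.875177 V.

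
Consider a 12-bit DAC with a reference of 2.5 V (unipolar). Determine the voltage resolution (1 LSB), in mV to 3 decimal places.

0.610 mV

Full-scale span = 2.5 V.
LSB = 2.5 / 2^12 = 2.5 / 4096 = 0.000610352 V = 0.610 mV.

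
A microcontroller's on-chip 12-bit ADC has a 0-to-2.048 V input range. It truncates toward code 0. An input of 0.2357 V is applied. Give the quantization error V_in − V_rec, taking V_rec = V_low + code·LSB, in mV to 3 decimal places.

0.200 mV

Step size: 2.048 V ÷ 2^12 = 0.500 mV.
Scaled input = 471.4000 LSBs, so code = 471.
Reconstructed: 0.2355 V.
Difference: 0.0002 V → 0.200 mV.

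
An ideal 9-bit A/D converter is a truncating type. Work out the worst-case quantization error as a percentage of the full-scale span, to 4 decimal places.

0.1953 %

Truncating → worst-case error = 1 LSB = V_FS/2^9, so 100/512 = 0.195312 % of full scale.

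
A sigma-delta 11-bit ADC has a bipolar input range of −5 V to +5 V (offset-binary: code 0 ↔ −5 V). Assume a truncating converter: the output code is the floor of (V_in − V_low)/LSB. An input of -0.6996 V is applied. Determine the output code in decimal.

Full-scale span = 10 V; LSB = 10/2^11 = 4.883 mV.
(-0.6996 − (−5)) / 0.00488281 = 880.722 LSBs.
⌊·⌋(880.722) = 880.

code 880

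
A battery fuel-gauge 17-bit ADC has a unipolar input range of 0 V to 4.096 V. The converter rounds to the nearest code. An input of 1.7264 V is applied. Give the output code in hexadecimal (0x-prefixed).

code 0xD7CD (decimal 55245)

With 131072 levels over 4.096 V, one step is 31.25 µV.
(V_in − V_low)/LSB = (1.7264 − 0) / 3.125e-05 = 55244.800.
So the output code is 55245.
In hexadecimal (0x-prefixed): 0xD7CD.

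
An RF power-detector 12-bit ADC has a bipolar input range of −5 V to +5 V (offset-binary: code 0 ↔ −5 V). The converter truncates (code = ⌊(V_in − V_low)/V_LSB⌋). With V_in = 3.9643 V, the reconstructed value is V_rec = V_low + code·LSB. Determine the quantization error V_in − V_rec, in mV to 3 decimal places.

One LSB is 10 V / 4096 = 2.441 mV.
Scaled input = 3671.7773 LSBs, so code = 3671.
Reconstructed: 3.9624023 V.
V_in − V_rec = 0.00189766 V = 1.898 mV.

1.898 mV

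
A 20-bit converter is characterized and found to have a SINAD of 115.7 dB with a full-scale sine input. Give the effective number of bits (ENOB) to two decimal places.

18.93 bits

ENOB = (SINAD − 1.76) / 6.02 = (115.7 − 1.76)/6.02 = 18.927.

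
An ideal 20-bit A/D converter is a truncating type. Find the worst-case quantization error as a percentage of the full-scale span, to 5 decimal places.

Truncating → worst-case error = 1 LSB = V_FS/2^20, so 100/1048576 = 9.53674e-05 % of full scale.

0.00010 %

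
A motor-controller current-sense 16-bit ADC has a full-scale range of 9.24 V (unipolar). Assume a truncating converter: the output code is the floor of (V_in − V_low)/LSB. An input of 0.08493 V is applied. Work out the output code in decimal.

code 602

With 65536 levels over 9.24 V, one step is 140.99 µV.
Input sits at 602.378 steps above V_low.
⌊·⌋(602.378) = 602.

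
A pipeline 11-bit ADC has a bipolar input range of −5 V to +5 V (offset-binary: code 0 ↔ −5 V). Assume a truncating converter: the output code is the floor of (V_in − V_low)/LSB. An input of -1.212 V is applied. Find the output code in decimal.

code 775

LSB = 10 V / 2048 = 4.883 mV.
(-1.212 − (−5)) / 0.00488281 = 775.782 LSBs.
So the output code is 775.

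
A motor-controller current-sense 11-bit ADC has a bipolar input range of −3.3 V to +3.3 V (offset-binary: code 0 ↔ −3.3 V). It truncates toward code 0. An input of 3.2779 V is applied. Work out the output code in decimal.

code 2041

With 2048 levels over 6.6 V, one step is 3.223 mV.
Input sits at 2041.142 steps above V_low.
So the output code is 2041.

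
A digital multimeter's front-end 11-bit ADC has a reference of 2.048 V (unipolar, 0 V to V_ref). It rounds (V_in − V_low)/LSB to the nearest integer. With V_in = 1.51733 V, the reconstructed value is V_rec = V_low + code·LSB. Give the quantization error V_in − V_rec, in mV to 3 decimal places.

One LSB is 2.048 V / 2048 = 1.000 mV.
Scaled input = 1517.3300 LSBs, so code = 1517.
Reconstructed: 1.517 V.
V_in − V_rec = 0.00033 V = 0.330 mV.

0.330 mV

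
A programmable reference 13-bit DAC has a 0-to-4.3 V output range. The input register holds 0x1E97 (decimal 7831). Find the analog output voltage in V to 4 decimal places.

LSB = 4.3 V / 2^13 = 0.525 mV.
Code 0x1E97 = 7831 decimal.
V_out = 0 + 7831 × 0.000524902 V = 4.11051 V.

4.1105 V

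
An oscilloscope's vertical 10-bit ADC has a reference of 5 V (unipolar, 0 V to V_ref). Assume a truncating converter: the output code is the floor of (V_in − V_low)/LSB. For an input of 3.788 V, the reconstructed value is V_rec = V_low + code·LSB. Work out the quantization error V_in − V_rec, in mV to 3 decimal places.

3.820 mV

Step size: 5 V ÷ 2^10 = 4.883 mV.
(V_in − V_low)/LSB = (3.788 − 0)/0.00488281 = 775.7824 → code 775 (floor).
V_rec = 0 + 775·0.00488281 = 3.7841797 V.
Error = 3.788 − 3.7841797 = 0.00382031 V = 3.820 mV.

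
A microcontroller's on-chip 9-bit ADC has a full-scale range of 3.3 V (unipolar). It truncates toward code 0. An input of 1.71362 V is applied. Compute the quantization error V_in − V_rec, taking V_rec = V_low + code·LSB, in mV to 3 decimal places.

LSB = 3.3/2^9 = 6.445 mV.
(1.71362 − 0)/0.00644531 = 265.8707; ⌊·⌋ gives code 265.
Reconstructed: 1.7080078 V.
Error = 1.71362 − 1.7080078 = 0.00561219 V = 5.612 mV.

5.612 mV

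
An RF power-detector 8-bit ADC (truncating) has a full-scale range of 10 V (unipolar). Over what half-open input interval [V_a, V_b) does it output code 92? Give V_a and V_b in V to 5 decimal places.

LSB = 10/2^8 = 39.062 mV.
V_a = V_low + 92·LSB = 3.59375 V; V_b = V_low + 93·LSB = 3.63281 V.

[3.59375 V, 3.63281 V)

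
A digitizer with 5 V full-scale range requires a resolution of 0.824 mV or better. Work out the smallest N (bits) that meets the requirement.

Number of steps required ≥ 5 V / 0.824 mV = 6067.96.
Need 2^N ≥ 6067.96; 2^12 = 4096, 2^13 = 8192.
Minimum N = 13.

13 bits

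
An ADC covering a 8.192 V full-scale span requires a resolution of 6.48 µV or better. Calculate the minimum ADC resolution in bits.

Number of steps required ≥ 8.192 V / 6.48 µV = 1264197.53.
Need 2^N ≥ 1264197.53; 2^20 = 1048576, 2^21 = 2097152.
Minimum N = 21.

21 bits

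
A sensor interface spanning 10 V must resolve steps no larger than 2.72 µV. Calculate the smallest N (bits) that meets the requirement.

Number of steps required ≥ 10 V / 2.72 µV = 3676470.59.
Need 2^N ≥ 3676470.59; 2^21 = 2097152, 2^22 = 4194304.
Minimum N = 22.

22 bits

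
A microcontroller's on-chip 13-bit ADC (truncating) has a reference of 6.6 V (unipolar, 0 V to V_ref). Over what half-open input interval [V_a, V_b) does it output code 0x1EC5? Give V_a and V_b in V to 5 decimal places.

LSB = 6.6/2^13 = 0.806 mV.
Code 0x1EC5 = 7877 decimal.
V_a = V_low + 7877·LSB = 6.34622 V; V_b = V_low + 7878·LSB = 6.34702 V.

[6.34622 V, 6.34702 V)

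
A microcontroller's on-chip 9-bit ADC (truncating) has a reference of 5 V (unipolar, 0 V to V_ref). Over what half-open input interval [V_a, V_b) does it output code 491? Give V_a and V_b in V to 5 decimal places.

LSB = 5/2^9 = 9.766 mV.
V_a = V_low + 491·LSB = 4.79492 V; V_b = V_low + 492·LSB = 4.80469 V.

[4.79492 V, 4.80469 V)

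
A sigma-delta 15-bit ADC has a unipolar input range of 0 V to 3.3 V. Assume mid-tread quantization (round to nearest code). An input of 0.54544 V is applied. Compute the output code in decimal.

code 5416

Full-scale span = 3.3 V; LSB = 3.3/2^15 = 100.71 µV.
(V_in − V_low)/LSB = (0.54544 − 0) / 0.000100708 = 5416.054.
Round → code 5416.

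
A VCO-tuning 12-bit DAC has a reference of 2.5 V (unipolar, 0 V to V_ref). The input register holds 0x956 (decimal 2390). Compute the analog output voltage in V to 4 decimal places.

1.4587 V

LSB = 2.5 V / 2^12 = 0.610 mV.
Code 0x956 = 2390 decimal.
V_out = 0 + 2390 × 0.000610352 V = 1.45874 V.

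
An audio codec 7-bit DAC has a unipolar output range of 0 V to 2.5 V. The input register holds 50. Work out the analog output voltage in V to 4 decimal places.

LSB = 2.5 V / 2^7 = 19.531 mV.
V_out = 0 + 50 × 0.0195312 V = 0.976562 V.

0.9766 V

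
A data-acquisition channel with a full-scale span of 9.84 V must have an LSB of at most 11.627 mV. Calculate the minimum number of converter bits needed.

10 bits

Number of steps required ≥ 9.84 V / 11.627 mV = 846.31.
Need 2^N ≥ 846.31; 2^9 = 512, 2^10 = 1024.
Minimum N = 10.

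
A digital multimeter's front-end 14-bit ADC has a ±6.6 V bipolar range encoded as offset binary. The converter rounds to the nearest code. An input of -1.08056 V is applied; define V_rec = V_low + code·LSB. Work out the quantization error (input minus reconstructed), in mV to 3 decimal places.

Step size: 13.2 V ÷ 2^14 = 0.806 mV.
Scaled input = 6850.7958 LSBs, so code = 6851.
Reconstructed: -1.0803955 V.
Difference: -0.000164492 V → -0.164 mV.

-0.164 mV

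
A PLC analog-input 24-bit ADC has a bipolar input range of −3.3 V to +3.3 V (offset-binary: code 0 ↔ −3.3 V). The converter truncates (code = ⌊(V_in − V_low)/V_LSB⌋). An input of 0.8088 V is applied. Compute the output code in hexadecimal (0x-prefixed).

LSB = 6.6 V / 16777216 = 0.39 µV.
(0.8088 − (−3.3)) / 3.93391e-07 = 10444579.561 LSBs.
⌊·⌋(10444579.561) = 10444579.
In hexadecimal (0x-prefixed): 0x9F5F23.

code 0x9F5F23 (decimal 10444579)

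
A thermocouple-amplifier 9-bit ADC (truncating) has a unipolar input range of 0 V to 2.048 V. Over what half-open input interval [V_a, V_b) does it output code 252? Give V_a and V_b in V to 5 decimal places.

[1.00800 V, 1.01200 V)

LSB = 2.048/2^9 = 4.000 mV.
V_a = V_low + 252·LSB = 1.008 V; V_b = V_low + 253·LSB = 1.012 V.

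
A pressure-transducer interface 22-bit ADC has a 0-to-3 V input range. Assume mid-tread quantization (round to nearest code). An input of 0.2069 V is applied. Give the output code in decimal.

With 4194304 levels over 3 V, one step is 0.72 µV.
(V_in − V_low)/LSB = (0.2069 − 0) / 7.15256e-07 = 289267.166.
Round → code 289267.

code 289267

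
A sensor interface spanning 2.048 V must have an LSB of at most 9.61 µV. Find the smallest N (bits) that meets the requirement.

Number of steps required ≥ 2.048 V / 9.61 µV = 213111.34.
Need 2^N ≥ 213111.34; 2^17 = 131072, 2^18 = 262144.
Minimum N = 18.

18 bits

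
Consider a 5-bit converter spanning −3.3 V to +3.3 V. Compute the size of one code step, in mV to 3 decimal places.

206.250 mV

Full-scale span = 6.6 V.
LSB = 6.6 / 2^5 = 6.6 / 32 = 0.20625 V = 206.250 mV.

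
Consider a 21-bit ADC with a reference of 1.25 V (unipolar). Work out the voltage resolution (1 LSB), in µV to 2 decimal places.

Full-scale span = 1.25 V.
LSB = 1.25 / 2^21 = 1.25 / 2097152 = 5.96046e-07 V = 0.60 µV.

0.60 µV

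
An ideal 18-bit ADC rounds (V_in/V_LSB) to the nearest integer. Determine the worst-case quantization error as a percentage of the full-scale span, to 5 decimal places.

Rounding → worst-case error = ½ LSB = V_FS/2^19, so 100/524288 = 0.000190735 % of full scale.

0.00019 %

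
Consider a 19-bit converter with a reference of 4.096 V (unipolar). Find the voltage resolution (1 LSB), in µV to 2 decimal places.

7.81 µV

Full-scale span = 4.096 V.
LSB = 4.096 / 2^19 = 4.096 / 524288 = 7.8125e-06 V = 7.81 µV.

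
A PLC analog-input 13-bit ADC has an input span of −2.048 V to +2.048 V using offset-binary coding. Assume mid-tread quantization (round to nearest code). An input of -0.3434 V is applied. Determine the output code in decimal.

code 3409

LSB = 4.096 V / 8192 = 0.500 mV.
(V_in − V_low)/LSB = (-0.3434 − (−2.048)) / 0.0005 = 3409.200.
Round → code 3409.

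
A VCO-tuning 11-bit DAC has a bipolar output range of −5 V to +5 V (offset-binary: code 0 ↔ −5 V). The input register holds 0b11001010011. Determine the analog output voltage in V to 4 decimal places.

2.9053 V

LSB = 10 V / 2^11 = 4.883 mV.
Code 0b11001010011 = 1619 decimal.
V_out = (−5) + 1619 × 0.00488281 V = 2.90527 V.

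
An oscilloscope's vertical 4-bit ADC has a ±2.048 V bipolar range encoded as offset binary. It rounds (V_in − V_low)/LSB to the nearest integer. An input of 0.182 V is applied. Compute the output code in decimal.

code 9

Full-scale span = 4.096 V; LSB = 4.096/2^4 = 256.000 mV.
Input sits at 8.711 steps above V_low.
So the output code is 9.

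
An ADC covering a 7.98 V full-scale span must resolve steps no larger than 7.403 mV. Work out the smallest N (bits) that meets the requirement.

11 bits

Number of steps required ≥ 7.98 V / 7.403 mV = 1077.94.
Need 2^N ≥ 1077.94; 2^10 = 1024, 2^11 = 2048.
Minimum N = 11.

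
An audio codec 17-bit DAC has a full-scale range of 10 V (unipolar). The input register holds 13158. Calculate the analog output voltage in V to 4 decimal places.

1.0039 V

LSB = 10 V / 2^17 = 76.29 µV.
V_out = 0 + 13158 × 7.62939e-05 V = 1.00388 V.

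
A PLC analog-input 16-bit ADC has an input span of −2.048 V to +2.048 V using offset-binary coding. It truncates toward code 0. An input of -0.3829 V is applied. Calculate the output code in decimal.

code 26641

Full-scale span = 4.096 V; LSB = 4.096/2^16 = 62.50 µV.
Input sits at 26641.600 steps above V_low.
⌊·⌋(26641.600) = 26641.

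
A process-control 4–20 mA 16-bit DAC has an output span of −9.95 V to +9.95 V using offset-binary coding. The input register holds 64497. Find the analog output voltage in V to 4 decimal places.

LSB = 19.9 V / 2^16 = 303.65 µV.
V_out = (−9.95) + 64497 × 0.00030365 V = 9.63451 V.

9.6345 V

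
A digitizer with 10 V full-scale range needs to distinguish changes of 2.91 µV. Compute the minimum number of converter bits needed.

Number of steps required ≥ 10 V / 2.91 µV = 3436426.12.
Need 2^N ≥ 3436426.12; 2^21 = 2097152, 2^22 = 4194304.
Minimum N = 22.

22 bits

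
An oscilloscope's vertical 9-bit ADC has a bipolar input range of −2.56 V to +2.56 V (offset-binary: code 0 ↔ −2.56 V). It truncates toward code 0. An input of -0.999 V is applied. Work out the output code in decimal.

Full-scale span = 5.12 V; LSB = 5.12/2^9 = 10.000 mV.
Input sits at 156.100 steps above V_low.
⌊·⌋(156.100) = 156.

code 156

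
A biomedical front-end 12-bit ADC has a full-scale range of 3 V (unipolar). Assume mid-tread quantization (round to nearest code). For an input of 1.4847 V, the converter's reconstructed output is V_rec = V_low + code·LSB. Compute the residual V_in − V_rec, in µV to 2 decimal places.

Step size: 3 V ÷ 2^12 = 0.732 mV.
Scaled input = 2027.1104 LSBs, so code = 2027.
Code 2027 maps back to 0 + 2027×0.000732422 V = 1.4846191 V.
Error = 1.4847 − 1.4846191 = 8.08594e-05 V = 80.86 µV.

80.86 µV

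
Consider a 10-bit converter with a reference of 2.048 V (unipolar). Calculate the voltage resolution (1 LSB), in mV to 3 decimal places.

Full-scale span = 2.048 V.
LSB = 2.048 / 2^10 = 2.048 / 1024 = 0.002 V = 2.000 mV.

2.000 mV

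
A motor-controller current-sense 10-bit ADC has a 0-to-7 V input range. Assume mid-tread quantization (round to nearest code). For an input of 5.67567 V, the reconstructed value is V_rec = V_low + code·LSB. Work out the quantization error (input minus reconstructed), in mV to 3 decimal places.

LSB = 7/2^10 = 6.836 mV.
(V_in − V_low)/LSB = (5.67567 − 0)/0.00683594 = 830.2694 → code 830 (round).
Reconstructed: 5.6738281 V.
V_in − V_rec = 0.00184187 V = 1.842 mV.

1.842 mV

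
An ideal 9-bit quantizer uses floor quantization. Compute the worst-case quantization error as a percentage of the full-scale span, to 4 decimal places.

0.1953 %

Truncating → worst-case error = 1 LSB = V_FS/2^9, so 100/512 = 0.195312 % of full scale.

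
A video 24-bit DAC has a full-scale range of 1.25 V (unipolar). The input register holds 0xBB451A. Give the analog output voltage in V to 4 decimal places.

0.9144 V

LSB = 1.25 V / 2^24 = 0.07 µV.
Code 0xBB451A = 12272922 decimal.
V_out = 0 + 12272922 × 7.45058e-08 V = 0.914404 V.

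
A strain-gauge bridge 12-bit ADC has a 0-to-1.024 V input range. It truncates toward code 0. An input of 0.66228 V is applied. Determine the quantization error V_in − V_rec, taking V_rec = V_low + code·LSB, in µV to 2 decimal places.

Step size: 1.024 V ÷ 2^12 = 250.00 µV.
Scaled input = 2649.1200 LSBs, so code = 2649.
V_rec = 0 + 2649·0.00025 = 0.66225 V.
Difference: 3e-05 V → 30.00 µV.

30.00 µV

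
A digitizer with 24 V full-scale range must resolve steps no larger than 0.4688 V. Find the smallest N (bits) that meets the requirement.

6 bits

Number of steps required ≥ 24 V / 0.4688 V = 51.19.
Need 2^N ≥ 51.19; 2^5 = 32, 2^6 = 64.
Minimum N = 6.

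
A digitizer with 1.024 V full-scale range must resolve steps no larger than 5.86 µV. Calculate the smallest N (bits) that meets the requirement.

Number of steps required ≥ 1.024 V / 5.86 µV = 174744.03.
Need 2^N ≥ 174744.03; 2^17 = 131072, 2^18 = 262144.
Minimum N = 18.

18 bits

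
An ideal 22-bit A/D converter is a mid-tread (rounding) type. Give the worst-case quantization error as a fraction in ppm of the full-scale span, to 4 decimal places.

Rounding → worst-case error = ½ LSB = V_FS/2^23, so 1e+06/8388608 = 0.119209 ppm of full scale.

0.1192 ppm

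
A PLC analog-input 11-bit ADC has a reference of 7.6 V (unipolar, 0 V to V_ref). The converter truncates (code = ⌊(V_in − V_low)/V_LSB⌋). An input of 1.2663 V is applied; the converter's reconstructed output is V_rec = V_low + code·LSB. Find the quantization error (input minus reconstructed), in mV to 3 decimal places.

0.870 mV

LSB = 7.6/2^11 = 3.711 mV.
(1.2663 − 0)/0.00371094 = 341.2345; ⌊·⌋ gives code 341.
Code 341 maps back to 0 + 341×0.00371094 V = 1.2654297 V.
Difference: 0.000870312 V → 0.870 mV.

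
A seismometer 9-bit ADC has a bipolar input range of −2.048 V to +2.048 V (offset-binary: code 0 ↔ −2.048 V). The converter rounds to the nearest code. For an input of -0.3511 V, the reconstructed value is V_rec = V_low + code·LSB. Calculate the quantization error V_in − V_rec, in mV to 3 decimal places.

LSB = 4.096/2^9 = 8.000 mV.
Scaled input = 212.1125 LSBs, so code = 212.
Code 212 maps back to (−2.048) + 212×0.008 V = -0.352 V.
Difference: 0.0009 V → 0.900 mV.

0.900 mV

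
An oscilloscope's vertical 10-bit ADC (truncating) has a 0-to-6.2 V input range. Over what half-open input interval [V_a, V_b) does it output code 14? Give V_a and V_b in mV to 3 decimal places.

LSB = 6.2/2^10 = 6.055 mV.
V_a = V_low + 14·LSB = 0.0847656 V; V_b = V_low + 15·LSB = 0.0908203 V.

[84.766 mV, 90.820 mV)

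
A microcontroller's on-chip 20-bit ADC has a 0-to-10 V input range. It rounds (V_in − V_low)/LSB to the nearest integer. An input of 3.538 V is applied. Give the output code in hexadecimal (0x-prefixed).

code 0x5A92A (decimal 370986)

LSB = 10 V / 1048576 = 9.54 µV.
Input sits at 370986.189 steps above V_low.
round(370986.189) = 370986.
In hexadecimal (0x-prefixed): 0x5A92A.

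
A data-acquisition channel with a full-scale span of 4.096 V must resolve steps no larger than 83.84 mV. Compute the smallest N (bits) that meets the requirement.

6 bits

Number of steps required ≥ 4.096 V / 83.84 mV = 48.85.
Need 2^N ≥ 48.85; 2^5 = 32, 2^6 = 64.
Minimum N = 6.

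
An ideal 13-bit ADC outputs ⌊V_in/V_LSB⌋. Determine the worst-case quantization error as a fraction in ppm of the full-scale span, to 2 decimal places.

Truncating → worst-case error = 1 LSB = V_FS/2^13, so 1e+06/8192 = 122.07 ppm of full scale.

122.07 ppm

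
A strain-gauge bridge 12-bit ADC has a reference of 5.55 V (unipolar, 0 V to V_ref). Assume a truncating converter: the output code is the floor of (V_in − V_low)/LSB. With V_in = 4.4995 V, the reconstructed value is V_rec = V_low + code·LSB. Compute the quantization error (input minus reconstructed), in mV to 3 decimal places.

0.965 mV

One LSB is 5.55 V / 4096 = 1.355 mV.
(V_in − V_low)/LSB = (4.4995 − 0)/0.00135498 = 3320.7121 → code 3320 (floor).
Code 3320 maps back to 0 + 3320×0.00135498 V = 4.4985352 V.
Error = 4.4995 − 4.4985352 = 0.000964844 V = 0.965 mV.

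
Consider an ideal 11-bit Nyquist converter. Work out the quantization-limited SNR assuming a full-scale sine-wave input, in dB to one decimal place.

68.0 dB

SNR ≈ 6.02·N + 1.76 dB = 6.02·11 + 1.76 = 67.98 dB.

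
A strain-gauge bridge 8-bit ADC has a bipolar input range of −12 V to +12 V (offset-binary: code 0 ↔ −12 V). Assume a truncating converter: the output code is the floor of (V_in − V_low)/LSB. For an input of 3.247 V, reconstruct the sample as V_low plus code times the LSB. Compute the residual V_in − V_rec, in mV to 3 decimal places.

Step size: 24 V ÷ 2^8 = 93.750 mV.
Scaled input = 162.6347 LSBs, so code = 162.
Code 162 maps back to (−12) + 162×0.09375 V = 3.1875 V.
V_in − V_rec = 0.0595 V = 59.500 mV.

59.500 mV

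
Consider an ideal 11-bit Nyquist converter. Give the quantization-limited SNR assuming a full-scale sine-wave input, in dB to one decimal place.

68.0 dB

SNR ≈ 6.02·N + 1.76 dB = 6.02·11 + 1.76 = 67.98 dB.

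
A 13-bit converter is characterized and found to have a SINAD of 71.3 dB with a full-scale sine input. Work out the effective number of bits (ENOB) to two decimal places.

11.55 bits

ENOB = (SINAD − 1.76) / 6.02 = (71.3 − 1.76)/6.02 = 11.551.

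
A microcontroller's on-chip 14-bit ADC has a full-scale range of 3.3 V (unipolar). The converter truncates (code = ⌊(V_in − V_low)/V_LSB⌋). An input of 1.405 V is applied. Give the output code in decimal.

With 16384 levels over 3.3 V, one step is 201.42 µV.
(V_in − V_low)/LSB = (1.405 − 0) / 0.000201416 = 6975.612.
⌊·⌋(6975.612) = 6975.

code 6975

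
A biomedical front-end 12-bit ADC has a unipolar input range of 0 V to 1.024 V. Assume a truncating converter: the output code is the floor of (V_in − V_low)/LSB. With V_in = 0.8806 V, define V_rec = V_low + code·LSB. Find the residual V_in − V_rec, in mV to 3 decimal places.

LSB = 1.024/2^12 = 250.00 µV.
(V_in − V_low)/LSB = (0.8806 − 0)/0.00025 = 3522.4000 → code 3522 (floor).
V_rec = 0 + 3522·0.00025 = 0.8805 V.
V_in − V_rec = 0.0001 V = 0.100 mV.

0.100 mV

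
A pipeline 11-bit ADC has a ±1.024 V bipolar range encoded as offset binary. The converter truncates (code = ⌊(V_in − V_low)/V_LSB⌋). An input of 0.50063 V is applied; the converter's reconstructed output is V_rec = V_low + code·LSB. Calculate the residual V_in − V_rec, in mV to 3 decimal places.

Step size: 2.048 V ÷ 2^11 = 1.000 mV.
Scaled input = 1524.6300 LSBs, so code = 1524.
Code 1524 maps back to (−1.024) + 1524×0.001 V = 0.5 V.
Difference: 0.00063 V → 0.630 mV.

0.630 mV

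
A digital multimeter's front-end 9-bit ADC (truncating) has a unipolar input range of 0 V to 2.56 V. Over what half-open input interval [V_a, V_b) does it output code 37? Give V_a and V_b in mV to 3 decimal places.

LSB = 2.56/2^9 = 5.000 mV.
V_a = V_low + 37·LSB = 0.185 V; V_b = V_low + 38·LSB = 0.19 V.

[185.000 mV, 190.000 mV)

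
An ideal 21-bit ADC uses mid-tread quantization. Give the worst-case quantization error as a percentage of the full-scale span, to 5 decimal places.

Rounding → worst-case error = ½ LSB = V_FS/2^22, so 100/4194304 = 2.38419e-05 % of full scale.

0.00002 %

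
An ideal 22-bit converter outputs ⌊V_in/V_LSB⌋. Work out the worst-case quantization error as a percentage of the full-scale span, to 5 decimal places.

Truncating → worst-case error = 1 LSB = V_FS/2^22, so 100/4194304 = 2.38419e-05 % of full scale.

0.00002 %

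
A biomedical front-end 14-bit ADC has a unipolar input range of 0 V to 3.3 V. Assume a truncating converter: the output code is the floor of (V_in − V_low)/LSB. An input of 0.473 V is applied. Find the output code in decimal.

code 2348

Full-scale span = 3.3 V; LSB = 3.3/2^14 = 201.42 µV.
Input sits at 2348.373 steps above V_low.
So the output code is 2348.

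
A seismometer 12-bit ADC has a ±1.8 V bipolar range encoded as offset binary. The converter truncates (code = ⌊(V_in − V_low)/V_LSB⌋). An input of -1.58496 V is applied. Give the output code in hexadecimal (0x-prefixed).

code 0xF4 (decimal 244)

With 4096 levels over 3.6 V, one step is 0.879 mV.
(V_in − V_low)/LSB = (-1.58496 − (−1.8)) / 0.000878906 = 244.668.
Floor → code 244.
In hexadecimal (0x-prefixed): 0xF4.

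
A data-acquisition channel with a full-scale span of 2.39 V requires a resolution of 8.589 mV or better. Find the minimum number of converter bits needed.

Number of steps required ≥ 2.39 V / 8.589 mV = 278.26.
Need 2^N ≥ 278.26; 2^8 = 256, 2^9 = 512.
Minimum N = 9.

9 bits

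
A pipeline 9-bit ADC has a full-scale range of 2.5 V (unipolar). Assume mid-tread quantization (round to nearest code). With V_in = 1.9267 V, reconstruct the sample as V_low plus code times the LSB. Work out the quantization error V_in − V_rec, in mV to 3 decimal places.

One LSB is 2.5 V / 512 = 4.883 mV.
(V_in − V_low)/LSB = (1.9267 − 0)/0.00488281 = 394.5882 → code 395 (round).
Reconstructed: 1.9287109 V.
Error = 1.9267 − 1.9287109 = -0.00201094 V = -2.011 mV.

-2.011 mV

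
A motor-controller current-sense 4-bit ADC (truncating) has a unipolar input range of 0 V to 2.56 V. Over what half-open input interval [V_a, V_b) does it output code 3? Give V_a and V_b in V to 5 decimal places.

LSB = 2.56/2^4 = 160.000 mV.
V_a = V_low + 3·LSB = 0.48 V; V_b = V_low + 4·LSB = 0.64 V.

[0.48000 V, 0.64000 V)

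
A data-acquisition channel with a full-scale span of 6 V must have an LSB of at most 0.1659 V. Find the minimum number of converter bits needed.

Number of steps required ≥ 6 V / 0.1659 V = 36.17.
Need 2^N ≥ 36.17; 2^5 = 32, 2^6 = 64.
Minimum N = 6.

6 bits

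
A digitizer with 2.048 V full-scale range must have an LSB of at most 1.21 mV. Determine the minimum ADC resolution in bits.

Number of steps required ≥ 2.048 V / 1.21 mV = 1692.56.
Need 2^N ≥ 1692.56; 2^10 = 1024, 2^11 = 2048.
Minimum N = 11.

11 bits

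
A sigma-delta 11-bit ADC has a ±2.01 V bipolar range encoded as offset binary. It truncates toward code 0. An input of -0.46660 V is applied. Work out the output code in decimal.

Full-scale span = 4.02 V; LSB = 4.02/2^11 = 1.963 mV.
Input sits at 786.289 steps above V_low.
Floor → code 786.

code 786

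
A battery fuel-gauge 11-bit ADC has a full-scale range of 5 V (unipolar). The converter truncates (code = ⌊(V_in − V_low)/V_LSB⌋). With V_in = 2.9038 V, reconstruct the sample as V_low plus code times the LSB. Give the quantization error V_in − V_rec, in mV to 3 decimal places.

0.968 mV

One LSB is 5 V / 2048 = 2.441 mV.
(2.9038 − 0)/0.00244141 = 1189.3965; ⌊·⌋ gives code 1189.
Code 1189 maps back to 0 + 1189×0.00244141 V = 2.902832 V.
Error = 2.9038 − 2.902832 = 0.000967969 V = 0.968 mV.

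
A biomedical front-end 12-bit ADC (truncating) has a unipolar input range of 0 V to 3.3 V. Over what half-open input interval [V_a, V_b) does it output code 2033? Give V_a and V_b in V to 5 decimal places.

LSB = 3.3/2^12 = 0.806 mV.
V_a = V_low + 2033·LSB = 1.63792 V; V_b = V_low + 2034·LSB = 1.63872 V.

[1.63792 V, 1.63872 V)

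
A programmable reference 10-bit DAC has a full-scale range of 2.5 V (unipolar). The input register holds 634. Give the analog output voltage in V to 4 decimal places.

1.5479 V

LSB = 2.5 V / 2^10 = 2.441 mV.
V_out = 0 + 634 × 0.00244141 V = 1.54785 V.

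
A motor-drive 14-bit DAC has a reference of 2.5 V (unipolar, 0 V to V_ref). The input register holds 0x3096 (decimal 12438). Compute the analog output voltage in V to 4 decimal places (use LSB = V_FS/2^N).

LSB = 2.5 V / 2^14 = 152.59 µV.
Code 0x3096 = 12438 decimal.
V_out = 0 + 12438 × 0.000152588 V = 1.89789 V.

1.8979 V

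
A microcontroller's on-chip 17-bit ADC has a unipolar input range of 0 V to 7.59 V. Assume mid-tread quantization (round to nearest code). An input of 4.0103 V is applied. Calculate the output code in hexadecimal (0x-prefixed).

LSB = 7.59 V / 131072 = 57.91 µV.
(V_in − V_low)/LSB = (4.0103 − 0) / 5.79071e-05 = 69254.024.
round(69254.024) = 69254.
In hexadecimal (0x-prefixed): 0x10E86.

code 0x10E86 (decimal 69254)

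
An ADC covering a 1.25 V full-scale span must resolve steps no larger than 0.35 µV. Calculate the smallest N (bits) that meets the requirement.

22 bits

Number of steps required ≥ 1.25 V / 0.35 µV = 3571428.57.
Need 2^N ≥ 3571428.57; 2^21 = 2097152, 2^22 = 4194304.
Minimum N = 22.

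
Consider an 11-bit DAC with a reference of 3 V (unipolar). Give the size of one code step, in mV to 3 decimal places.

1.465 mV

Full-scale span = 3 V.
LSB = 3 / 2^11 = 3 / 2048 = 0.00146484 V = 1.465 mV.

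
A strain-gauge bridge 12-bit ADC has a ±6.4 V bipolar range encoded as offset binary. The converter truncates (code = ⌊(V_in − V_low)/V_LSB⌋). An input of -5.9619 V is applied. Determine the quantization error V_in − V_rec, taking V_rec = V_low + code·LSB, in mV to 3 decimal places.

LSB = 12.8/2^12 = 3.125 mV.
(V_in − V_low)/LSB = (-5.9619 − (−6.4))/0.003125 = 140.1920 → code 140 (floor).
Code 140 maps back to (−6.4) + 140×0.003125 V = -5.9625 V.
Difference: 0.0006 V → 0.600 mV.

0.600 mV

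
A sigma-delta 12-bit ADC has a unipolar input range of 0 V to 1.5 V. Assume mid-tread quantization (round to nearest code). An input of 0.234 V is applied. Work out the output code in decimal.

Full-scale span = 1.5 V; LSB = 1.5/2^12 = 366.21 µV.
Input sits at 638.976 steps above V_low.
So the output code is 639.

code 639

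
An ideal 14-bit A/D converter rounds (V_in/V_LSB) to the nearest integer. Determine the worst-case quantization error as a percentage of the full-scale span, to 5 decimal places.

Rounding → worst-case error = ½ LSB = V_FS/2^15, so 100/32768 = 0.00305176 % of full scale.

0.00305 %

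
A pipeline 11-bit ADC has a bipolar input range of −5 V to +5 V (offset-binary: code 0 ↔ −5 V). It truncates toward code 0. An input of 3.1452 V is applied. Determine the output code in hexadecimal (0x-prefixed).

With 2048 levels over 10 V, one step is 4.883 mV.
(V_in − V_low)/LSB = (3.1452 − (−5)) / 0.00488281 = 1668.137.
So the output code is 1668.
In hexadecimal (0x-prefixed): 0x684.

code 0x684 (decimal 1668)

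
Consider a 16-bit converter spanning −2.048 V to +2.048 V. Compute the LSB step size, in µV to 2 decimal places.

Full-scale span = 4.096 V.
LSB = 4.096 / 2^16 = 4.096 / 65536 = 6.25e-05 V = 62.50 µV.

62.50 µV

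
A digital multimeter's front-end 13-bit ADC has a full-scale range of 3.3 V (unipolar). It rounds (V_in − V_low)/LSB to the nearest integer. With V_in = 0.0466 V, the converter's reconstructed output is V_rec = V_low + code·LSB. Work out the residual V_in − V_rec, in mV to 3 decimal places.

-0.129 mV

One LSB is 3.3 V / 8192 = 402.83 µV.
(0.0466 − 0)/0.000402832 = 115.6810; round gives code 116.
Code 116 maps back to 0 + 116×0.000402832 V = 0.046728516 V.
V_in − V_rec = -0.000128516 V = -0.129 mV.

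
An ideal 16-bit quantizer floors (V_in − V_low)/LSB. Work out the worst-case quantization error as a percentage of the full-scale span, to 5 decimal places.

Truncating → worst-case error = 1 LSB = V_FS/2^16, so 100/65536 = 0.00152588 % of full scale.

0.00153 %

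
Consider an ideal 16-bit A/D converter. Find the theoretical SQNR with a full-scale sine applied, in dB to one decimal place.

98.1 dB

SNR ≈ 6.02·N + 1.76 dB = 6.02·16 + 1.76 = 98.08 dB.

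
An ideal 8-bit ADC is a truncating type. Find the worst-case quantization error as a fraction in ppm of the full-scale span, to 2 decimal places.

Truncating → worst-case error = 1 LSB = V_FS/2^8, so 1e+06/256 = 3906.25 ppm of full scale.

3906.25 ppm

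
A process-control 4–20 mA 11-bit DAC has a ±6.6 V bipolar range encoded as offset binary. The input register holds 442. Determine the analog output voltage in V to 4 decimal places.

-3.7512 V

LSB = 13.2 V / 2^11 = 6.445 mV.
V_out = (−6.6) + 442 × 0.00644531 V = -3.75117 V.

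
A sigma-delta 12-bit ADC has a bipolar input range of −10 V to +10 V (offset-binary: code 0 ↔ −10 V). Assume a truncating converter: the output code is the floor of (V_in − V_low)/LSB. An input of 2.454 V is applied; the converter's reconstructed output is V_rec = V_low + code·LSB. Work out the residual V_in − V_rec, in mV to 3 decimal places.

One LSB is 20 V / 4096 = 4.883 mV.
Scaled input = 2550.5792 LSBs, so code = 2550.
V_rec = (−10) + 2550·0.00488281 = 2.4511719 V.
Difference: 0.00282812 V → 2.828 mV.

2.828 mV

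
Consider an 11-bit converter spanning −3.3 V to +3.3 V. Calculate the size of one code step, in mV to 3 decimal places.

Full-scale span = 6.6 V.
LSB = 6.6 / 2^11 = 6.6 / 2048 = 0.00322266 V = 3.223 mV.

3.223 mV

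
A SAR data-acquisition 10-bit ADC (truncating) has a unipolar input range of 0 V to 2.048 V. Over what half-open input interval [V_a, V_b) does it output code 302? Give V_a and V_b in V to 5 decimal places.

[0.60400 V, 0.60600 V)

LSB = 2.048/2^10 = 2.000 mV.
V_a = V_low + 302·LSB = 0.604 V; V_b = V_low + 303·LSB = 0.606 V.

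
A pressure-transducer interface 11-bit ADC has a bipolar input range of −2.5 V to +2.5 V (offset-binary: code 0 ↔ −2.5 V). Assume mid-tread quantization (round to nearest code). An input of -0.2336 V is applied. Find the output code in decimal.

With 2048 levels over 5 V, one step is 2.441 mV.
Input sits at 928.317 steps above V_low.
Round → code 928.

code 928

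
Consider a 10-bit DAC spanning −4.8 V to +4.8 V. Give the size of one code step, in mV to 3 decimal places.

Full-scale span = 9.6 V.
LSB = 9.6 / 2^10 = 9.6 / 1024 = 0.009375 V = 9.375 mV.

9.375 mV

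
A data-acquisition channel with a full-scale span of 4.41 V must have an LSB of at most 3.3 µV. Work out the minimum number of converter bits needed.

21 bits

Number of steps required ≥ 4.41 V / 3.3 µV = 1336363.64.
Need 2^N ≥ 1336363.64; 2^20 = 1048576, 2^21 = 2097152.
Minimum N = 21.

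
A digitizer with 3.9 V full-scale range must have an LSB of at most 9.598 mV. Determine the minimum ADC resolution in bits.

Number of steps required ≥ 3.9 V / 9.598 mV = 406.33.
Need 2^N ≥ 406.33; 2^8 = 256, 2^9 = 512.
Minimum N = 9.

9 bits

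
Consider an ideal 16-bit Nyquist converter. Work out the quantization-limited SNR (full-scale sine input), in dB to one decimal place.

98.1 dB

SNR ≈ 6.02·N + 1.76 dB = 6.02·16 + 1.76 = 98.08 dB.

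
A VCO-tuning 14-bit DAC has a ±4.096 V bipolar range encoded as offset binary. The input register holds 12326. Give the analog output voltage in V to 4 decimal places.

2.0670 V

LSB = 8.192 V / 2^14 = 0.500 mV.
V_out = (−4.096) + 12326 × 0.0005 V = 2.067 V.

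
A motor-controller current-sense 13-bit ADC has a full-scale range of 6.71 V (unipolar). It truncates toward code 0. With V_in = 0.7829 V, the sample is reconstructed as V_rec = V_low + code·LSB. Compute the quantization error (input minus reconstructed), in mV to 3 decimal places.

0.667 mV

Step size: 6.71 V ÷ 2^13 = 0.819 mV.
Scaled input = 955.8147 LSBs, so code = 955.
V_rec = 0 + 955·0.000819092 = 0.78223267 V.
V_in − V_rec = 0.000667334 V = 0.667 mV.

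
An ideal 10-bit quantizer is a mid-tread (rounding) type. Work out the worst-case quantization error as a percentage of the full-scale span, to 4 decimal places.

Rounding → worst-case error = ½ LSB = V_FS/2^11, so 100/2048 = 0.0488281 % of full scale.

0.0488 %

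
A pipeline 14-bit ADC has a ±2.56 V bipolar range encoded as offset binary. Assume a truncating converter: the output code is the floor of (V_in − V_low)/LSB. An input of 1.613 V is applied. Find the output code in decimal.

code 13353

LSB = 5.12 V / 16384 = 312.50 µV.
(1.613 − (−2.56)) / 0.0003125 = 13353.600 LSBs.
Floor → code 13353.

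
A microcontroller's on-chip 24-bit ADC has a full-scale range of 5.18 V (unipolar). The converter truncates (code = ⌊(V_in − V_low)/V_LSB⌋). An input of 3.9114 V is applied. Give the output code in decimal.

With 16777216 levels over 5.18 V, one step is 0.31 µV.
(V_in − V_low)/LSB = (3.9114 − 0) / 3.08752e-07 = 12668417.502.
So the output code is 12668417.

code 12668417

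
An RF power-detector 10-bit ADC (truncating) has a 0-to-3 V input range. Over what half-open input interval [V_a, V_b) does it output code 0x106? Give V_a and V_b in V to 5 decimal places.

LSB = 3/2^10 = 2.930 mV.
Code 0x106 = 262 decimal.
V_a = V_low + 262·LSB = 0.767578 V; V_b = V_low + 263·LSB = 0.770508 V.

[0.76758 V, 0.77051 V)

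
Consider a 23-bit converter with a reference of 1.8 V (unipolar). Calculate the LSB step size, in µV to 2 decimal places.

Full-scale span = 1.8 V.
LSB = 1.8 / 2^23 = 1.8 / 8388608 = 2.14577e-07 V = 0.21 µV.

0.21 µV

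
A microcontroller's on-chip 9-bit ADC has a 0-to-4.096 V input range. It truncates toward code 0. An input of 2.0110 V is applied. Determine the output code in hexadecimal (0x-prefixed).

With 512 levels over 4.096 V, one step is 8.000 mV.
(2.0110 − 0) / 0.008 = 251.375 LSBs.
So the output code is 251.
In hexadecimal (0x-prefixed): 0xFB.

code 0xFB (decimal 251)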